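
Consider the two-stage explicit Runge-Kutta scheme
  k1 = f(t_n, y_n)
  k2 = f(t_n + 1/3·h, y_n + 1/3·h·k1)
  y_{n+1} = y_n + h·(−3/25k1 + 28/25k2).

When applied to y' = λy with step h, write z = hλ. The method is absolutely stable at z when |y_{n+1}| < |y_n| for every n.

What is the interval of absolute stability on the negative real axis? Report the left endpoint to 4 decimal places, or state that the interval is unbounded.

z∈(-2.6786,0).

On y'=λy, z=hλ:
  k1=λy_n ⇒ h·k1=z·y_n;  k2=λ(1+1/3z)y_n ⇒ h·k2=z(1+1/3z)y_n
  y_{n+1}/y_n = 1 − 3/25z + 28/25z(1+1/3z) = 1 + z + 28/75z²
  Hence R(z) = 1 + z + 28/75z².

Boundary: |R(x)|=1, x<0.
x=-1.69: |R|=0.3763
R=1: x+28/75x²=0 ⇒ x=−75/28=-2.6786; min R=1−1/(4·28/75)=0.3304>−1
Confirm numerically:
  x=-1.830: |R|=0.42026 <1
  x=-1.468: |R|=0.33654 <1
  x=-1.338: |R|=0.33036 <1
  x=-2.868: |R|=1.20282 >1
  x=-2.723: |R|=1.04517 >1
  x=-2.717: |R|=1.03898 >1
So |R|<1 on (-2.6786, 0).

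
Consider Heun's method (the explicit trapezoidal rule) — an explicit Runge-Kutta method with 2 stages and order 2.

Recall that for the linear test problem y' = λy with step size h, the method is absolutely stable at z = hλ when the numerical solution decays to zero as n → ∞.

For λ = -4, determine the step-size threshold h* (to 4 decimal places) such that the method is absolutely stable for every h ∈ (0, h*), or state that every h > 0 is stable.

(-2.0000,0); λ=-4 ⇒ h* = 0.5000.

Test eqn y'=λy, z=hλ:
  order 2, 2-stage ⇒ R(z)=1+z+z^2/2
  (e.g. R(-0.83)=0.51445, |R|=0.51445)

Boundary: |R(x)|=1, x<0.
x=-0.83: |R|=0.5145
|R(-1.32)|=0.5512 |R(-0.8)|=0.5200 |R(-0.73)|=0.5364
Bisect:
  x_lo=-2.5269 |R|=1.6657  x_hi=-0.2398 |R|=0.7890
  mid=-1.38332 |R|=0.57347 →hi
  mid=-1.95509 |R|=0.95610 →hi
  mid=-2.24098 |R|=1.27002 →lo
  mid=-2.09804 |R|=1.10284 →lo
  mid=-2.02657 |R|=1.02692 →lo
  mid=-1.99083 |R|=0.99087 →hi
  mid=-2.00870 |R|=1.00874 →lo
  ...
  [-2.00004,-1.99990] ⇒ x*=-2.0000
So |R|<1 on (-2.0000, 0).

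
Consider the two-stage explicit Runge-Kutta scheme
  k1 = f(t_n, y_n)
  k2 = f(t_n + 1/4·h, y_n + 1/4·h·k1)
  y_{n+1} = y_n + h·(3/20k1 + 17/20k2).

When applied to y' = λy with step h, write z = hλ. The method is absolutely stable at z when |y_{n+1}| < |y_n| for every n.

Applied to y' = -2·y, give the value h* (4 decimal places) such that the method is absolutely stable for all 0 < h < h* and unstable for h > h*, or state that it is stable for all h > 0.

Set f=λy, z=hλ:
  k1=λy_n ⇒ h·k1=z·y_n;  k2=λ(1+1/4z)y_n ⇒ h·k2=z(1+1/4z)y_n
  y_{n+1}/y_n = 1 + 3/20z + 17/20z(1+1/4z) = 1 + z + 17/80z²
  R(z) = 1 + z + 17/80z².

Find x<0 with |R(x)|<1.
x=-1.54: |R|=0.0360
R=1: x+17/80x²=0 ⇒ x=−80/17=-4.7059; min R=1−1/(4·17/80)=-0.1765>−1
Confirm numerically:
  x=-4.070: |R|=0.45004 <1
  x=-3.334: |R|=0.02806 <1
  x=-3.285: |R|=0.00814 <1
  x=-2.101: |R|=0.16298 <1
  x=-4.898: |R|=1.19996 >1
  x=-4.762: |R|=1.05679 >1
So |R|<1 on (-4.7059, 0).

(-4.7059,0); λ=-2 ⇒ h* = (80/17)/2 = 2.3529.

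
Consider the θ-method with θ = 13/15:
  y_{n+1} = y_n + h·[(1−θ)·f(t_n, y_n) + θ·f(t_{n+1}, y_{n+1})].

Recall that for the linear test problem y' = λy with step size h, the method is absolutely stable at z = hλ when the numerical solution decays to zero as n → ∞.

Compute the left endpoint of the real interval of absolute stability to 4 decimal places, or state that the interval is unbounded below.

interval (−∞, 0).

With y'=λy (z=hλ):
  y_{n+1} = y_n + z·[2/15·y_n + 13/15·y_{n+1}] ⇒ (1 − 13/15z)y_{n+1} = (1 + 2/15z)y_n
  ⇒ R(z) = (1 + 2/15z)/(1 − 13/15z).

Find x<0 with |R(x)|<1.
x=-1.18: |R|=0.4166
x=-2: |R|=0.2683
x=-10: |R|=0.0345
x=-100: |R|=0.1407
θ=13/15≥1/2 ⇒ |1+2/15x|<|1−13/15x| ∀x<0 ⇒ unbounded interval.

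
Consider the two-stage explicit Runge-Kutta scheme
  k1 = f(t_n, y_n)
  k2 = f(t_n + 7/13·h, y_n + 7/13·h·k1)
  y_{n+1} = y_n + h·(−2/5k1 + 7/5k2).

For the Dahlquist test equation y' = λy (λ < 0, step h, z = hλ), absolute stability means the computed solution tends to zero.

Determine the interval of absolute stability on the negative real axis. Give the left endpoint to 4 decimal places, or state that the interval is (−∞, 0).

Test eqn y'=λy, z=hλ:
  k1=λy_n ⇒ h·k1=z·y_n;  k2=λ(1+7/13z)y_n ⇒ h·k2=z(1+7/13z)y_n
  y_{n+1}/y_n = 1 − 2/5z + 7/5z(1+7/13z) = 1 + z + 49/65z²
  ⇒ R(z) = 1 + z + 49/65z².

Solve |R(x)|<1 on ℝ⁻.
x=-0.38: |R|=0.7289
R=1: x+49/65x²=0 ⇒ x=−65/49=-1.3265; min R=1−1/(4·49/65)=0.6684>−1
Confirm numerically:
  x=-1.188: |R|=0.87594 <1
  x=-1.141: |R|=0.84042 <1
  x=-1.129: |R|=0.83188 <1
  x=-0.955: |R|=0.73253 <1
  x=-1.863: |R|=1.75343 >1
  x=-1.644: |R|=1.39345 >1
  x=-1.533: |R|=1.23861 >1
Stable set (-1.3265, 0).

(-1.3265, 0).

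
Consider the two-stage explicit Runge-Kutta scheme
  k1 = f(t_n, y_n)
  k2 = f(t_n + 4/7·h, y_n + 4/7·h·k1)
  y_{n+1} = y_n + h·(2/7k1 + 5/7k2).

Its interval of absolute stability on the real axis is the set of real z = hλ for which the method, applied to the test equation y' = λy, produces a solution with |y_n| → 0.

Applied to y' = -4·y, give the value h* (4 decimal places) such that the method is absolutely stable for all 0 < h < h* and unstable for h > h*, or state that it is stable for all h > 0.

(-2.4500,0); λ=-4 ⇒ h* = (49/20)/4 = 0.6125.

Test eqn y'=λy, z=hλ:
  k1=λy_n ⇒ h·k1=z·y_n;  k2=λ(1+4/7z)y_n ⇒ h·k2=z(1+4/7z)y_n
  y_{n+1}/y_n = 1 + 2/7z + 5/7z(1+4/7z) = 1 + z + 20/49z²
  Hence R(z) = 1 + z + 20/49z².

Need |R(x)|<1, x<0.
x=-1.37: |R|=0.3961
R=1: x+20/49x²=0 ⇒ x=−49/20=-2.4500; min R=1−1/(4·20/49)=0.3875>−1
Confirm numerically:
  x=-2.268: |R|=0.83152 <1
  x=-1.839: |R|=0.54138 <1
  x=-1.636: |R|=0.45645 <1
  x=-1.132: |R|=0.39103 <1
  x=-2.580: |R|=1.13690 >1
  x=-2.542: |R|=1.09545 >1
Stable set (-2.4500, 0).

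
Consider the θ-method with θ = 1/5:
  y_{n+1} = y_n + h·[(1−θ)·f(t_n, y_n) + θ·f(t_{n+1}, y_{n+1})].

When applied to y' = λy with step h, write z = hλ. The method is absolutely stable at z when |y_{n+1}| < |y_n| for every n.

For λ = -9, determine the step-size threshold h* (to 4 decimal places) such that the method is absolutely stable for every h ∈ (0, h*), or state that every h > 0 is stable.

(-3.3333,0); λ=-9 ⇒ h* = (10/3)/9 = 0.3704.

Set f=λy, z=hλ:
  y_{n+1} = y_n + z·[4/5·y_n + 1/5·y_{n+1}] ⇒ (1 − 1/5z)y_{n+1} = (1 + 4/5z)y_n
  Hence R(z) = (1 + 4/5z)/(1 − 1/5z).

Find x<0 with |R(x)|<1.
x=-1.45: |R|=0.1240
R=−1: 1+4/5x = −1+1/5x ⇒ -3/5x=2 ⇒ x=2/(-3/5)=-3.3333
Confirm numerically:
  x=-3.076: |R|=0.90441 <1
  x=-1.764: |R|=0.30396 <1
  x=-1.567: |R|=0.19309 <1
  x=-3.805: |R|=1.16070 >1
  x=-3.710: |R|=1.12974 >1
So |R|<1 on (-3.3333, 0).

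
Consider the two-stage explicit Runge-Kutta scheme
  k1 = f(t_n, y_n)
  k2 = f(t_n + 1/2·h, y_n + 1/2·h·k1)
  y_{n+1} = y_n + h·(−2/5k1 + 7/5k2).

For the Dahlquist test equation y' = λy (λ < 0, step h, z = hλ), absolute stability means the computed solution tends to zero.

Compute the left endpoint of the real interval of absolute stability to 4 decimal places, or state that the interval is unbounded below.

left endpoint -1.4286.

On y'=λy, z=hλ:
  k1=λy_n ⇒ h·k1=z·y_n;  k2=λ(1+1/2z)y_n ⇒ h·k2=z(1+1/2z)y_n
  y_{n+1}/y_n = 1 − 2/5z + 7/5z(1+1/2z) = 1 + z + 7/10z²
  R(z) = 1 + z + 7/10z².

Boundary: |R(x)|=1, x<0.
x=-1.25: |R|=0.8438
R=1: x+7/10x²=0 ⇒ x=−10/7=-1.4286; min R=1−1/(4·7/10)=0.6429>−1
Confirm numerically:
  x=-1.231: |R|=0.82975 <1
  x=-1.212: |R|=0.81626 <1
  x=-1.113: |R|=0.75414 <1
  x=-1.009: |R|=0.70366 <1
  x=-1.874: |R|=1.58431 >1
  x=-1.840: |R|=1.52992 >1
Stable set (-1.4286, 0).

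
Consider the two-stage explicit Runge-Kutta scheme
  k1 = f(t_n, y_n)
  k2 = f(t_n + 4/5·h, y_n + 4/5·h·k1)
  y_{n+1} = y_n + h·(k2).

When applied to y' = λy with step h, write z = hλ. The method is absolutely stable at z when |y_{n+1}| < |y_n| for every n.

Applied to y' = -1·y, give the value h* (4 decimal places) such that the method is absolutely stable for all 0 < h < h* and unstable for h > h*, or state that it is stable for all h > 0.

Test eqn y'=λy, z=hλ:
  k1=λy_n ⇒ h·k1=z·y_n;  k2=λ(1+4/5z)y_n ⇒ h·k2=z(1+4/5z)y_n
  y_{n+1}/y_n = 1 + z(1+4/5z) = 1 + z + 4/5z²
  R(z) = 1 + z + 4/5z².

Need |R(x)|<1, x<0.
x=-1.01: |R|=0.8061
R=1: x+4/5x²=0 ⇒ x=−5/4=-1.2500; min R=1−1/(4·4/5)=0.6875>−1
Confirm numerically:
  x=-1.166: |R|=0.92164 <1
  x=-1.150: |R|=0.90800 <1
  x=-0.928: |R|=0.76095 <1
  x=-0.673: |R|=0.68934 <1
  x=-1.421: |R|=1.19439 >1
  x=-1.300: |R|=1.05200 >1
Interval (-1.2500, 0).

(-1.2500,0); λ=-1 ⇒ h* = (5/4)/1 = 1.2500.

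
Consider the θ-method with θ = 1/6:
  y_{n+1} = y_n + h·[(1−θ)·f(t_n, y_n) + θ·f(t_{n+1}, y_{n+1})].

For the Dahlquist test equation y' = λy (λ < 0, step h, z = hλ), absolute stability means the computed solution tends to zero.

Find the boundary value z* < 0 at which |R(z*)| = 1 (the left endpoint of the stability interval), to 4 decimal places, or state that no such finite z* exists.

z* = -3.0000.

With y'=λy (z=hλ):
  y_{n+1} = y_n + z·[5/6·y_n + 1/6·y_{n+1}] ⇒ (1 − 1/6z)y_{n+1} = (1 + 5/6z)y_n
  R(z) = (1 + 5/6z)/(1 − 1/6z).

Need |R(x)|<1, x<0.
x=-1.3: |R|=0.0685
R=−1: 1+5/6x = −1+1/6x ⇒ -2/3x=2 ⇒ x=2/(-2/3)=-3.0000
Confirm numerically:
  x=-2.780: |R|=0.89977 <1
  x=-2.013: |R|=0.50730 <1
  x=-1.863: |R|=0.42159 <1
  x=-3.591: |R|=1.24648 >1
  x=-3.347: |R|=1.14850 >1
Stable set (-3.0000, 0).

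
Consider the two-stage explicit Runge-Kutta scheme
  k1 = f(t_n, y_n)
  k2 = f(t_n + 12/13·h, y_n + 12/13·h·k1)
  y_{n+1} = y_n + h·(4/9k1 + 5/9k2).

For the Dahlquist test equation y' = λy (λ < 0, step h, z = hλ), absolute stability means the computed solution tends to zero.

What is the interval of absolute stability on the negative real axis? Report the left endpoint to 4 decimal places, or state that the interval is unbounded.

(-1.9500, 0).

With y'=λy (z=hλ):
  k1=λy_n ⇒ h·k1=z·y_n;  k2=λ(1+12/13z)y_n ⇒ h·k2=z(1+12/13z)y_n
  y_{n+1}/y_n = 1 + 4/9z + 5/9z(1+12/13z) = 1 + z + 20/39z²
  Hence R(z) = 1 + z + 20/39z².

Find x<0 with |R(x)|<1.
x=-1.48: |R|=0.6433
R=1: x+20/39x²=0 ⇒ x=−39/20=-1.9500; min R=1−1/(4·20/39)=0.5125>−1
Confirm numerically:
  x=-1.734: |R|=0.80793 <1
  x=-1.710: |R|=0.78954 <1
  x=-1.653: |R|=0.74824 <1
  x=-1.310: |R|=0.57005 <1
  x=-2.528: |R|=1.74933 >1
  x=-2.380: |R|=1.52482 >1
So |R|<1 on (-1.9500, 0).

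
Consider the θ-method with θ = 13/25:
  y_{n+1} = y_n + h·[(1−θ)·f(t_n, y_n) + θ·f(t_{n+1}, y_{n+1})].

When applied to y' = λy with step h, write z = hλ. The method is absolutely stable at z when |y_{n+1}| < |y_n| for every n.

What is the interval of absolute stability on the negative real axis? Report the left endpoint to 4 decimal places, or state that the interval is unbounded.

With y'=λy (z=hλ):
  y_{n+1} = y_n + z·[12/25·y_n + 13/25·y_{n+1}] ⇒ (1 − 13/25z)y_{n+1} = (1 + 12/25z)y_n
  so R(z) = (1 + 12/25z)/(1 − 13/25z).

Solve |R(x)|<1 on ℝ⁻.
x=-1.18: |R|=0.2687
x=-2: |R|=0.0196
x=-10: |R|=0.6129
x=-100: |R|=0.8868
θ=13/25≥1/2 ⇒ |1+12/25x|<|1−13/25x| ∀x<0 ⇒ unbounded interval.

interval (−∞, 0).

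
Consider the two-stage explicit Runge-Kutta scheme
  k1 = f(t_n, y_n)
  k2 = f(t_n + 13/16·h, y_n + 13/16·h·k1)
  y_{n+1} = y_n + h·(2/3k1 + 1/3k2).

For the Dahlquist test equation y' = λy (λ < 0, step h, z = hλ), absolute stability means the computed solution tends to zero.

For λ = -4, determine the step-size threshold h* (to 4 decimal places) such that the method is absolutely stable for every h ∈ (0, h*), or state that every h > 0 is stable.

With y'=λy (z=hλ):
  k1=λy_n ⇒ h·k1=z·y_n;  k2=λ(1+13/16z)y_n ⇒ h·k2=z(1+13/16z)y_n
  y_{n+1}/y_n = 1 + 2/3z + 1/3z(1+13/16z) = 1 + z + 13/48z²
  Hence R(z) = 1 + z + 13/48z².

Find x<0 with |R(x)|<1.
x=-1.72: |R|=0.0812
R=1: x+13/48x²=0 ⇒ x=−48/13=-3.6923; min R=1−1/(4·13/48)=0.0769>−1
Confirm numerically:
  x=-3.536: |R|=0.85031 <1
  x=-3.493: |R|=0.81145 <1
  x=-2.234: |R|=0.11766 <1
  x=-2.147: |R|=0.10144 <1
  x=-4.192: |R|=1.56732 >1
  x=-4.044: |R|=1.38519 >1
  x=-3.909: |R|=1.22941 >1
Interval (-3.6923, 0).

(-3.6923,0); λ=-4 ⇒ h* = (48/13)/4 = 0.9231.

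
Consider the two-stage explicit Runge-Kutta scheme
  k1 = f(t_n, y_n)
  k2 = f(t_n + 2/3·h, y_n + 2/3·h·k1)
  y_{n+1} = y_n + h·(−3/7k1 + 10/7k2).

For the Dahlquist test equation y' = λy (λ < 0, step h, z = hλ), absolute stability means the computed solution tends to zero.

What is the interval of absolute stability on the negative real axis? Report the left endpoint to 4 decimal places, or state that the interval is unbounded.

z∈(-1.0500,0).

On y'=λy, z=hλ:
  k1=λy_n ⇒ h·k1=z·y_n;  k2=λ(1+2/3z)y_n ⇒ h·k2=z(1+2/3z)y_n
  y_{n+1}/y_n = 1 − 3/7z + 10/7z(1+2/3z) = 1 + z + 20/21z²
  R(z) = 1 + z + 20/21z².

Boundary: |R(x)|=1, x<0.
x=-0.89: |R|=0.8644
R=1: x+20/21x²=0 ⇒ x=−21/20=-1.0500; min R=1−1/(4·20/21)=0.7375>−1
Confirm numerically:
  x=-0.987: |R|=0.94078 <1
  x=-0.684: |R|=0.76158 <1
  x=-0.673: |R|=0.75836 <1
  x=-1.590: |R|=1.81771 >1
  x=-1.574: |R|=1.78550 >1
  x=-1.101: |R|=1.05348 >1
So |R|<1 on (-1.0500, 0).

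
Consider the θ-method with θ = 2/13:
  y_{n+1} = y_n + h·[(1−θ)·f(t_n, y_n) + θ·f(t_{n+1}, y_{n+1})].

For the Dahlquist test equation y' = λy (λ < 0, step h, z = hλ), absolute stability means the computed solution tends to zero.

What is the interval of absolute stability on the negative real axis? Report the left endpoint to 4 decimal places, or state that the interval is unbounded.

With y'=λy (z=hλ):
  y_{n+1} = y_n + z·[11/13·y_n + 2/13·y_{n+1}] ⇒ (1 − 2/13z)y_{n+1} = (1 + 11/13z)y_n
  R(z) = (1 + 11/13z)/(1 − 2/13z).

Need |R(x)|<1, x<0.
x=-1.15: |R|=0.0229
R=−1: 1+11/13x = −1+2/13x ⇒ -9/13x=2 ⇒ x=2/(-9/13)=-2.8889
Confirm numerically:
  x=-2.600: |R|=0.85714 <1
  x=-2.563: |R|=0.83819 <1
  x=-1.804: |R|=0.41209 <1
  x=-1.268: |R|=0.06102 <1
  x=-3.213: |R|=1.15016 >1
  x=-3.083: |R|=1.09115 >1
So |R|<1 on (-2.8889, 0).

z∈(-2.8889,0).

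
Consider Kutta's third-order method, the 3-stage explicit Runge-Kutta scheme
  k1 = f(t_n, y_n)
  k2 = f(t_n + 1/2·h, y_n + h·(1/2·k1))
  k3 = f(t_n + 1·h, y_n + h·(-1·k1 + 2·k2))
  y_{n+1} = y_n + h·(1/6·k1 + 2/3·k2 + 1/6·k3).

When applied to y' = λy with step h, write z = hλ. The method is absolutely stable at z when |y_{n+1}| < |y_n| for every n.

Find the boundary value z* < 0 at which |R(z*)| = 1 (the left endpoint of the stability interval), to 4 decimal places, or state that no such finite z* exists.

Set f=λy, z=hλ:
  order 3, 3-stage ⇒ R(z)=1+z+z^2/2+z^3/6
  (e.g. R(-1.05)=0.30831, |R|=0.30831)

Need |R(x)|<1, x<0.
x=-1.05: |R|=0.3083
|R(-2.72)|=1.3747 |R(-1.12)|=0.2730 |R(-0.51)|=0.5979
Bisect:
  x_lo=-2.8806 |R|=1.7155  x_hi=-0.3401 |R|=0.7112
  mid=-1.61034 |R|=0.00973 →hi
  mid=-2.24548 |R|=0.61140 →hi
  mid=-2.56304 |R|=1.08464 →lo
  mid=-2.40426 |R|=0.83032 →hi
  mid=-2.48365 |R|=0.95280 →hi
  mid=-2.52335 |R|=1.01752 →lo
  mid=-2.50350 |R|=0.98486 →hi
  mid=-2.51342 |R|=1.00112 →lo
  ...
  [-2.51280,-2.51265] ⇒ x*=-2.5127
Stable set (-2.5127, 0).

left endpoint -2.5127.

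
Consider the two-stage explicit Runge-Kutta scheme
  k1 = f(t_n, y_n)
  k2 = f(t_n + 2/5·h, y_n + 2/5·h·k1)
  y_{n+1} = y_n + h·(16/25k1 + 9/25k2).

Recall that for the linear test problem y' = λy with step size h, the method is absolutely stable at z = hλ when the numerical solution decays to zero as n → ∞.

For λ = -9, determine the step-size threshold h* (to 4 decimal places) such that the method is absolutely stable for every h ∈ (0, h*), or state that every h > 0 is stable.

(-6.9444,0); λ=-9 ⇒ h* = (125/18)/9 = 0.7716.

With y'=λy (z=hλ):
  k1=λy_n ⇒ h·k1=z·y_n;  k2=λ(1+2/5z)y_n ⇒ h·k2=z(1+2/5z)y_n
  y_{n+1}/y_n = 1 + 16/25z + 9/25z(1+2/5z) = 1 + z + 18/125z²
  ⇒ R(z) = 1 + z + 18/125z².

Boundary: |R(x)|=1, x<0.
x=-0.57: |R|=0.4768
R=1: x+18/125x²=0 ⇒ x=−125/18=-6.9444; min R=1−1/(4·18/125)=-0.7361>−1
Confirm numerically:
  x=-6.513: |R|=0.59536 <1
  x=-6.013: |R|=0.19349 <1
  x=-2.801: |R|=0.67123 <1
  x=-7.133: |R|=1.19368 >1
  x=-7.046: |R|=1.10304 >1
Interval (-6.9444, 0).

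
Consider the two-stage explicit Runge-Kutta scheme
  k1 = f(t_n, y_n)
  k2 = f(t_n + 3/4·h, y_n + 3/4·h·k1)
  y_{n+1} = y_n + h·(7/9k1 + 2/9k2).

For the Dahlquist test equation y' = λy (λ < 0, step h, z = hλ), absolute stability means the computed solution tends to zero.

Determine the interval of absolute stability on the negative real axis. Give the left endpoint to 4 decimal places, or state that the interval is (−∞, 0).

(-6.0000, 0).

Test eqn y'=λy, z=hλ:
  k1=λy_n ⇒ h·k1=z·y_n;  k2=λ(1+3/4z)y_n ⇒ h·k2=z(1+3/4z)y_n
  y_{n+1}/y_n = 1 + 7/9z + 2/9z(1+3/4z) = 1 + z + 1/6z²
  R(z) = 1 + z + 1/6z².

Boundary: |R(x)|=1, x<0.
x=-0.79: |R|=0.3140
R=1: x+1/6x²=0 ⇒ x=−6=-6.0000; min R=1−1/(4·1/6)=-0.5000>−1
Confirm numerically:
  x=-5.217: |R|=0.31918 <1
  x=-4.976: |R|=0.15076 <1
  x=-4.484: |R|=0.13296 <1
  x=-3.505: |R|=0.45750 <1
  x=-6.556: |R|=1.60752 >1
  x=-6.363: |R|=1.38496 >1
  x=-6.234: |R|=1.24313 >1
Stable set (-6.0000, 0).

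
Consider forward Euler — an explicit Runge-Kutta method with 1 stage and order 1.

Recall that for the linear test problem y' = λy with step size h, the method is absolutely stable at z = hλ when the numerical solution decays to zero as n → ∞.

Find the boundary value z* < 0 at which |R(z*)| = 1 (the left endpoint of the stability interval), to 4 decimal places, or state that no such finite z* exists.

left endpoint -2.0000.

With y'=λy (z=hλ):
  order 1, 1-stage ⇒ R(z)=1+z
  (e.g. R(-1.61)=-0.61000, |R|=0.61000)

Boundary: |R(x)|=1, x<0.
x=-1.61: |R|=0.6100
|R(-2)|=1.0000 |R(-1.81)|=0.8100 |R(-1.37)|=0.3700
Bisect:
  x_lo=-2.5686 |R|=1.5686  x_hi=-0.1143 |R|=0.8857
  mid=-1.34148 |R|=0.34148 →hi
  mid=-1.95505 |R|=0.95505 →hi
  mid=-2.26183 |R|=1.26183 →lo
  mid=-2.10844 |R|=1.10844 →lo
  mid=-2.03174 |R|=1.03174 →lo
  mid=-1.99340 |R|=0.99340 →hi
  mid=-2.01257 |R|=1.01257 →lo
  ...
  [-2.00014,-1.99999] ⇒ x*=-2.0000
Interval (-2.0000, 0).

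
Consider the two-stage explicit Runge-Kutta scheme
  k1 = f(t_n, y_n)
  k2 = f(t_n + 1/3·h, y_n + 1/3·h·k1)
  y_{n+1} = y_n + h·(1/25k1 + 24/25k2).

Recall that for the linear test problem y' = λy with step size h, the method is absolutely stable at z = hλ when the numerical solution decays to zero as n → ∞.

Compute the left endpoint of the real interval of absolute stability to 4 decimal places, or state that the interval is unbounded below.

left endpoint -3.1250.

Set f=λy, z=hλ:
  k1=λy_n ⇒ h·k1=z·y_n;  k2=λ(1+1/3z)y_n ⇒ h·k2=z(1+1/3z)y_n
  y_{n+1}/y_n = 1 + 1/25z + 24/25z(1+1/3z) = 1 + z + 8/25z²
  so R(z) = 1 + z + 8/25z².

Need |R(x)|<1, x<0.
x=-0.37: |R|=0.6738
R=1: x+8/25x²=0 ⇒ x=−25/8=-3.1250; min R=1−1/(4·8/25)=0.2188>−1
Confirm numerically:
  x=-2.771: |R|=0.68610 <1
  x=-2.224: |R|=0.35878 <1
  x=-1.704: |R|=0.22516 <1
  x=-1.453: |R|=0.22259 <1
  x=-3.710: |R|=1.69451 >1
  x=-3.350: |R|=1.24120 >1
  x=-3.323: |R|=1.21055 >1
Stable set (-3.1250, 0).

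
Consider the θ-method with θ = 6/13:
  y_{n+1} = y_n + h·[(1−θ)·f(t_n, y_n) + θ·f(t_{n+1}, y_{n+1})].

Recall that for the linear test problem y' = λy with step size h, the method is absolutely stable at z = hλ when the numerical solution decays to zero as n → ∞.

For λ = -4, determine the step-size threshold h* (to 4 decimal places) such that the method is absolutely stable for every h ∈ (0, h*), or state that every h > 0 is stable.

Test eqn y'=λy, z=hλ:
  y_{n+1} = y_n + z·[7/13·y_n + 6/13·y_{n+1}] ⇒ (1 − 6/13z)y_{n+1} = (1 + 7/13z)y_n
  ⇒ R(z) = (1 + 7/13z)/(1 − 6/13z).

Solve |R(x)|<1 on ℝ⁻.
x=-1.67: |R|=0.0569
R=−1: 1+7/13x = −1+6/13x ⇒ -1/13x=2 ⇒ x=2/(-1/13)=-26.0000
Confirm numerically:
  x=-25.450: |R|=0.99668 <1
  x=-25.092: |R|=0.99445 <1
  x=-19.260: |R|=0.94757 <1
  x=-14.507: |R|=0.88512 <1
  x=-26.346: |R|=1.00202 >1
  x=-26.023: |R|=1.00014 >1
Stable set (-26.0000, 0).

(-26.0000,0); λ=-4 ⇒ h* = (26)/4 = 6.5000.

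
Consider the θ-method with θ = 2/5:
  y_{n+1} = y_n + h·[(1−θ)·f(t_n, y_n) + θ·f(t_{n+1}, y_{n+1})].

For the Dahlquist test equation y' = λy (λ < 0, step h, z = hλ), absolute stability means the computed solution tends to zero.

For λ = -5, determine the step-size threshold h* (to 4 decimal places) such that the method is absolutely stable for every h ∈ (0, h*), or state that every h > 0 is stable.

Set f=λy, z=hλ:
  y_{n+1} = y_n + z·[3/5·y_n + 2/5·y_{n+1}] ⇒ (1 − 2/5z)y_{n+1} = (1 + 3/5z)y_n
  ⇒ R(z) = (1 + 3/5z)/(1 − 2/5z).

Boundary: |R(x)|=1, x<0.
x=-1.71: |R|=0.0154
R=−1: 1+3/5x = −1+2/5x ⇒ -1/5x=2 ⇒ x=2/(-1/5)=-10.0000
Confirm numerically:
  x=-8.887: |R|=0.95113 <1
  x=-7.989: |R|=0.90414 <1
  x=-7.641: |R|=0.88369 <1
  x=-4.134: |R|=0.55788 <1
  x=-10.568: |R|=1.02173 >1
  x=-10.528: |R|=1.02026 >1
  x=-10.212: |R|=1.00834 >1
So |R|<1 on (-10.0000, 0).

(-10.0000,0); λ=-5 ⇒ h* = (10)/5 = 2.0000.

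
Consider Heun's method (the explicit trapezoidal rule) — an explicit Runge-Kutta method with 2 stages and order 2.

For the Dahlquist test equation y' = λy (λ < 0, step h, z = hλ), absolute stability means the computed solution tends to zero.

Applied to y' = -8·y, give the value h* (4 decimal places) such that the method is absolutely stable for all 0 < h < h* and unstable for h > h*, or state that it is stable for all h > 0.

Test eqn y'=λy, z=hλ:
  order 2, 2-stage ⇒ R(z)=1+z+z^2/2
  (e.g. R(-1.56)=0.65680, |R|=0.65680)

Need |R(x)|<1, x<0.
x=-1.56: |R|=0.6568
|R(-1.82)|=0.8362 |R(-1.67)|=0.7244 |R(-0.95)|=0.5012
Bisect:
  x_lo=-2.6341 |R|=1.8351  x_hi=-0.1723 |R|=0.8426
  mid=-1.40317 |R|=0.58127 →hi
  mid=-2.01862 |R|=1.01879 →lo
  mid=-1.71090 |R|=0.75269 →hi
  mid=-1.86476 |R|=0.87390 →hi
  mid=-1.94169 |R|=0.94339 →hi
  mid=-1.98015 |R|=0.98035 →hi
  mid=-1.99939 |R|=0.99939 →hi
  ...
  [-2.00014,-1.99999] ⇒ x*=-2.0000
Interval (-2.0000, 0).

(-2.0000,0); λ=-8 ⇒ h* = 0.2500.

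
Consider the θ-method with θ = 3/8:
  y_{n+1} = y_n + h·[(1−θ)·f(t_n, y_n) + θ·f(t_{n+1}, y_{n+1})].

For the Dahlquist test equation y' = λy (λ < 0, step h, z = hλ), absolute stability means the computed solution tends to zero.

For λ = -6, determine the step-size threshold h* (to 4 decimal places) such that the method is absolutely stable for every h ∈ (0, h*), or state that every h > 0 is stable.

(-8.0000,0); λ=-6 ⇒ h* = (8)/6 = 1.3333.

On y'=λy, z=hλ:
  y_{n+1} = y_n + z·[5/8·y_n + 3/8·y_{n+1}] ⇒ (1 − 3/8z)y_{n+1} = (1 + 5/8z)y_n
  Hence R(z) = (1 + 5/8z)/(1 − 3/8z).

Find x<0 with |R(x)|<1.
x=-0.83: |R|=0.3670
R=−1: 1+5/8x = −1+3/8x ⇒ -1/4x=2 ⇒ x=2/(-1/4)=-8.0000
Confirm numerically:
  x=-7.944: |R|=0.99648 <1
  x=-7.332: |R|=0.95546 <1
  x=-4.854: |R|=0.72112 <1
  x=-8.599: |R|=1.03545 >1
  x=-8.132: |R|=1.00815 >1
So |R|<1 on (-8.0000, 0).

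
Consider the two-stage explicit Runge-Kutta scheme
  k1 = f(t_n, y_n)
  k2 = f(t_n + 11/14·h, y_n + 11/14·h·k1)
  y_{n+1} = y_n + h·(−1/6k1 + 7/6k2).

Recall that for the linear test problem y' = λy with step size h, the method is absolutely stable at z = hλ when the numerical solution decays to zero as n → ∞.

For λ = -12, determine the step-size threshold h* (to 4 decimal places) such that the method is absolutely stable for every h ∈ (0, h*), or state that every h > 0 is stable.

(-1.0909,0); λ=-12 ⇒ h* = (12/11)/12 = 0.0909.

With y'=λy (z=hλ):
  k1=λy_n ⇒ h·k1=z·y_n;  k2=λ(1+11/14z)y_n ⇒ h·k2=z(1+11/14z)y_n
  y_{n+1}/y_n = 1 − 1/6z + 7/6z(1+11/14z) = 1 + z + 11/12z²
  Hence R(z) = 1 + z + 11/12z².

Solve |R(x)|<1 on ℝ⁻.
x=-1.22: |R|=1.1444
R=1: x+11/12x²=0 ⇒ x=−12/11=-1.0909; min R=1−1/(4·11/12)=0.7273>−1
Confirm numerically:
  x=-1.065: |R|=0.97471 <1
  x=-0.612: |R|=0.73133 <1
  x=-0.609: |R|=0.73097 <1
  x=-1.251: |R|=1.18358 >1
  x=-1.191: |R|=1.10927 >1
Interval (-1.0909, 0).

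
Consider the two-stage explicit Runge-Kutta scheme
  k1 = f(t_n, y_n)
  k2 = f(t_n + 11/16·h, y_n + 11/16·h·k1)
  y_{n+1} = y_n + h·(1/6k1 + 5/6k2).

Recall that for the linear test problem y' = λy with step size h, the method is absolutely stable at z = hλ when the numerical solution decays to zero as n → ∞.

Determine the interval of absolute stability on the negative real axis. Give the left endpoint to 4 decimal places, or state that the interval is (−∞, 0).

z∈(-1.7455,0).

On y'=λy, z=hλ:
  k1=λy_n ⇒ h·k1=z·y_n;  k2=λ(1+11/16z)y_n ⇒ h·k2=z(1+11/16z)y_n
  y_{n+1}/y_n = 1 + 1/6z + 5/6z(1+11/16z) = 1 + z + 55/96z²
  so R(z) = 1 + z + 55/96z².

Need |R(x)|<1, x<0.
x=-1.75: |R|=1.0046
R=1: x+55/96x²=0 ⇒ x=−96/55=-1.7455; min R=1−1/(4·55/96)=0.5636>−1
Confirm numerically:
  x=-1.678: |R|=0.93515 <1
  x=-1.533: |R|=0.81341 <1
  x=-1.419: |R|=0.73460 <1
  x=-1.413: |R|=0.73087 <1
  x=-1.957: |R|=1.23718 >1
  x=-1.894: |R|=1.16119 >1
So |R|<1 on (-1.7455, 0).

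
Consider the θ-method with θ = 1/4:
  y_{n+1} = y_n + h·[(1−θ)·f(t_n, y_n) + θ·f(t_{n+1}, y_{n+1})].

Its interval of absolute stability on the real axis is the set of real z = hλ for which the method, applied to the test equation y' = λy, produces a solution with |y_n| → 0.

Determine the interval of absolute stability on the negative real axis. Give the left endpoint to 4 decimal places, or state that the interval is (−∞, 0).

On y'=λy, z=hλ:
  y_{n+1} = y_n + z·[3/4·y_n + 1/4·y_{n+1}] ⇒ (1 − 1/4z)y_{n+1} = (1 + 3/4z)y_n
  ⇒ R(z) = (1 + 3/4z)/(1 − 1/4z).

Boundary: |R(x)|=1, x<0.
x=-0.75: |R|=0.3684
R=−1: 1+3/4x = −1+1/4x ⇒ -1/2x=2 ⇒ x=2/(-1/2)=-4.0000
Confirm numerically:
  x=-2.898: |R|=0.68049 <1
  x=-2.789: |R|=0.64325 <1
  x=-2.555: |R|=0.55912 <1
  x=-4.402: |R|=1.09569 >1
  x=-4.249: |R|=1.06037 >1
  x=-4.233: |R|=1.05660 >1
So |R|<1 on (-4.0000, 0).

(-4.0000, 0).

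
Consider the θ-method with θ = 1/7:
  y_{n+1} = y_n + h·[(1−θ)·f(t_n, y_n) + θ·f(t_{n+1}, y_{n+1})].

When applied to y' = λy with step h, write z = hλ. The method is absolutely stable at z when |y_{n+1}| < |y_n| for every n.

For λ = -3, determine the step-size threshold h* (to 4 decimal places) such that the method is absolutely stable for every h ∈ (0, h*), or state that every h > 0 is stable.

On y'=λy, z=hλ:
  y_{n+1} = y_n + z·[6/7·y_n + 1/7·y_{n+1}] ⇒ (1 − 1/7z)y_{n+1} = (1 + 6/7z)y_n
  so R(z) = (1 + 6/7z)/(1 − 1/7z).

Need |R(x)|<1, x<0.
x=-1.74: |R|=0.3936
R=−1: 1+6/7x = −1+1/7x ⇒ -5/7x=2 ⇒ x=2/(-5/7)=-2.8000
Confirm numerically:
  x=-2.371: |R|=0.77110 <1
  x=-2.346: |R|=0.75712 <1
  x=-1.573: |R|=0.28438 <1
  x=-1.251: |R|=0.06133 <1
  x=-3.016: |R|=1.10783 >1
  x=-2.959: |R|=1.07983 >1
  x=-2.865: |R|=1.03294 >1
Stable set (-2.8000, 0).

(-2.8000,0); λ=-3 ⇒ h* = (14/5)/3 = 0.9333.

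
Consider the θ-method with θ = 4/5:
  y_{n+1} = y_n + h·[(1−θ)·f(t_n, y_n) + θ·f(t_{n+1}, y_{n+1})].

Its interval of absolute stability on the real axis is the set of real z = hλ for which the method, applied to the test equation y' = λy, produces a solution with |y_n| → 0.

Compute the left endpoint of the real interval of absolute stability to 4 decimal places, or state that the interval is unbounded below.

On y'=λy, z=hλ:
  y_{n+1} = y_n + z·[1/5·y_n + 4/5·y_{n+1}] ⇒ (1 − 4/5z)y_{n+1} = (1 + 1/5z)y_n
  Hence R(z) = (1 + 1/5z)/(1 − 4/5z).

Solve |R(x)|<1 on ℝ⁻.
x=-1.54: |R|=0.3100
x=-2: |R|=0.2308
x=-10: |R|=0.1111
x=-100: |R|=0.2346
θ=4/5≥1/2 ⇒ |1+1/5x|<|1−4/5x| ∀x<0 ⇒ stable on all of ℝ⁻.

(−∞, 0) — no finite endpoint.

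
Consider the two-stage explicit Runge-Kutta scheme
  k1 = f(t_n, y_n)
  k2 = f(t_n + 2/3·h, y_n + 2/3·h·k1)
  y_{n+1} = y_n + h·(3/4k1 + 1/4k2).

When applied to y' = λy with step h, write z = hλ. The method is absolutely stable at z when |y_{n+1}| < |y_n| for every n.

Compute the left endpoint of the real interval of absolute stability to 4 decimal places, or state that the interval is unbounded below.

z* = -6.0000.

On y'=λy, z=hλ:
  k1=λy_n ⇒ h·k1=z·y_n;  k2=λ(1+2/3z)y_n ⇒ h·k2=z(1+2/3z)y_n
  y_{n+1}/y_n = 1 + 3/4z + 1/4z(1+2/3z) = 1 + z + 1/6z²
  R(z) = 1 + z + 1/6z².

Need |R(x)|<1, x<0.
x=-0.6: |R|=0.4600
R=1: x+1/6x²=0 ⇒ x=−6=-6.0000; min R=1−1/(4·1/6)=-0.5000>−1
Confirm numerically:
  x=-5.452: |R|=0.50205 <1
  x=-3.926: |R|=0.35709 <1
  x=-3.288: |R|=0.48618 <1
  x=-3.063: |R|=0.49934 <1
  x=-6.566: |R|=1.61939 >1
  x=-6.508: |R|=1.55101 >1
  x=-6.318: |R|=1.33485 >1
So |R|<1 on (-6.0000, 0).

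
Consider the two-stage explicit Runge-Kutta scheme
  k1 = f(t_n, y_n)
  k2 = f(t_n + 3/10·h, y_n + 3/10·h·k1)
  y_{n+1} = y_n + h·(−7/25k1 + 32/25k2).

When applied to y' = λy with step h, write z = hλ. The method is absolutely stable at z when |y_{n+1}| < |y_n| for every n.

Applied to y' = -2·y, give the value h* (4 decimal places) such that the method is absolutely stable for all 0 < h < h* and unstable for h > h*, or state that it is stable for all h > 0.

On y'=λy, z=hλ:
  k1=λy_n ⇒ h·k1=z·y_n;  k2=λ(1+3/10z)y_n ⇒ h·k2=z(1+3/10z)y_n
  y_{n+1}/y_n = 1 − 7/25z + 32/25z(1+3/10z) = 1 + z + 48/125z²
  R(z) = 1 + z + 48/125z².

Boundary: |R(x)|=1, x<0.
x=-1.42: |R|=0.3543
R=1: x+48/125x²=0 ⇒ x=−125/48=-2.6042; min R=1−1/(4·48/125)=0.3490>−1
Confirm numerically:
  x=-2.412: |R|=0.82201 <1
  x=-1.614: |R|=0.38632 <1
  x=-1.568: |R|=0.37611 <1
  x=-1.329: |R|=0.34924 <1
  x=-3.051: |R|=1.52350 >1
  x=-2.951: |R|=1.39303 >1
  x=-2.880: |R|=1.30505 >1
So |R|<1 on (-2.6042, 0).

(-2.6042,0); λ=-2 ⇒ h* = (125/48)/2 = 1.3021.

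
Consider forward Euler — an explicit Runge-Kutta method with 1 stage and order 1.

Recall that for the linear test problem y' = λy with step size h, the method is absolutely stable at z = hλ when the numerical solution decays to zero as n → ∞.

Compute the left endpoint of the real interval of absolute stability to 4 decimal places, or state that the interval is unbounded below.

With y'=λy (z=hλ):
  order 1, 1-stage ⇒ R(z)=1+z
  (e.g. R(-1.72)=-0.72000, |R|=0.72000)

Need |R(x)|<1, x<0.
x=-1.72: |R|=0.7200
|R(-1.56)|=0.5600 |R(-1.12)|=0.1200 |R(-1.09)|=0.0900
Bisect:
  x_lo=-2.7971 |R|=1.7971  x_hi=-0.1094 |R|=0.8906
  mid=-1.45329 |R|=0.45329 →hi
  mid=-2.12522 |R|=1.12522 →lo
  mid=-1.78926 |R|=0.78926 →hi
  mid=-1.95724 |R|=0.95724 →hi
  mid=-2.04123 |R|=1.04123 →lo
  mid=-1.99923 |R|=0.99923 →hi
  mid=-2.02023 |R|=1.02023 →lo
  mid=-2.00973 |R|=1.00973 →lo
  mid=-2.00448 |R|=1.00448 →lo
  ...
  [-2.00005,-1.99989] ⇒ x*=-2.0000
Interval (-2.0000, 0).

left endpoint -2.0000.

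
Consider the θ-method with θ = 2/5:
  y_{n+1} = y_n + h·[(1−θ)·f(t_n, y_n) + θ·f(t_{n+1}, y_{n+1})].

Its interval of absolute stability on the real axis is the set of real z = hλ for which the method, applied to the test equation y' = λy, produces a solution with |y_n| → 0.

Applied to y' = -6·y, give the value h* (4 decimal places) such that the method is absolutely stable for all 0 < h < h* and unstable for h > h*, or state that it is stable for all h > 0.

(-10.0000,0); λ=-6 ⇒ h* = (10)/6 = 1.6667.

On y'=λy, z=hλ:
  y_{n+1} = y_n + z·[3/5·y_n + 2/5·y_{n+1}] ⇒ (1 − 2/5z)y_{n+1} = (1 + 3/5z)y_n
  ⇒ R(z) = (1 + 3/5z)/(1 − 2/5z).

Boundary: |R(x)|=1, x<0.
x=-1.34: |R|=0.1276
R=−1: 1+3/5x = −1+2/5x ⇒ -1/5x=2 ⇒ x=2/(-1/5)=-10.0000
Confirm numerically:
  x=-9.196: |R|=0.96563 <1
  x=-6.005: |R|=0.76514 <1
  x=-4.623: |R|=0.62256 <1
  x=-10.406: |R|=1.01573 >1
  x=-10.345: |R|=1.01343 >1
  x=-10.116: |R|=1.00460 >1
Stable set (-10.0000, 0).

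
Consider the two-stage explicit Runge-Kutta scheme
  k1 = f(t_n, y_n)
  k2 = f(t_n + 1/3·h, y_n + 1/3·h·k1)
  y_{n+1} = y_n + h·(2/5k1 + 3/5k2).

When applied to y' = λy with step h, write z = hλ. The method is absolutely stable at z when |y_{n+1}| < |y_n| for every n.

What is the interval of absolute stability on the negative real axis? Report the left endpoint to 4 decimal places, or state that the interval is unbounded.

Test eqn y'=λy, z=hλ:
  k1=λy_n ⇒ h·k1=z·y_n;  k2=λ(1+1/3z)y_n ⇒ h·k2=z(1+1/3z)y_n
  y_{n+1}/y_n = 1 + 2/5z + 3/5z(1+1/3z) = 1 + z + 1/5z²
  ⇒ R(z) = 1 + z + 1/5z².

Solve |R(x)|<1 on ℝ⁻.
x=-0.81: |R|=0.3212
R=1: x+1/5x²=0 ⇒ x=−5=-5.0000; min R=1−1/(4·1/5)=-0.2500>−1
Confirm numerically:
  x=-2.964: |R|=0.20694 <1
  x=-2.729: |R|=0.23951 <1
  x=-2.546: |R|=0.24958 <1
  x=-5.306: |R|=1.32473 >1
  x=-5.034: |R|=1.03423 >1
Interval (-5.0000, 0).

(-5.0000, 0).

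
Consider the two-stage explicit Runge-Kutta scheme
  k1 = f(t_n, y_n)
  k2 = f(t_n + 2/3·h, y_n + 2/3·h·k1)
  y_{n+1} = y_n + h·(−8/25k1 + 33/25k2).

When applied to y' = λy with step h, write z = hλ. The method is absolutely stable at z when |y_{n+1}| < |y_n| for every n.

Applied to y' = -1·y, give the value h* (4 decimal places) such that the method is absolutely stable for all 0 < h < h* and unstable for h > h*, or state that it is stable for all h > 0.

(-1.1364,0); λ=-1 ⇒ h* = (25/22)/1 = 1.1364.

With y'=λy (z=hλ):
  k1=λy_n ⇒ h·k1=z·y_n;  k2=λ(1+2/3z)y_n ⇒ h·k2=z(1+2/3z)y_n
  y_{n+1}/y_n = 1 − 8/25z + 33/25z(1+2/3z) = 1 + z + 22/25z²
  R(z) = 1 + z + 22/25z².

Boundary: |R(x)|=1, x<0.
x=-1.02: |R|=0.8956
R=1: x+22/25x²=0 ⇒ x=−25/22=-1.1364; min R=1−1/(4·22/25)=0.7159>−1
Confirm numerically:
  x=-1.064: |R|=0.93224 <1
  x=-1.017: |R|=0.89317 <1
  x=-0.976: |R|=0.86227 <1
  x=-0.584: |R|=0.71613 <1
  x=-1.732: |R|=1.90785 >1
  x=-1.398: |R|=1.32188 >1
  x=-1.208: |R|=1.07615 >1
Interval (-1.1364, 0).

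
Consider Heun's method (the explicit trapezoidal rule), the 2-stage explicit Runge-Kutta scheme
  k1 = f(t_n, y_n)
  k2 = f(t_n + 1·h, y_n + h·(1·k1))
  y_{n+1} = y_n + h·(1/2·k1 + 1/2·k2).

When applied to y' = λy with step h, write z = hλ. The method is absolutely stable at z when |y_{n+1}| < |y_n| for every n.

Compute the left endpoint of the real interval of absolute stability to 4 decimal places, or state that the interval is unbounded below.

Set f=λy, z=hλ:
  order 2, 2-stage ⇒ R(z)=1+z+z^2/2
  (e.g. R(-1.12)=0.50720, |R|=0.50720)

Boundary: |R(x)|=1, x<0.
x=-1.12: |R|=0.5072
|R(-2.19)|=1.2080 |R(-1.87)|=0.8785 |R(-1.66)|=0.7178
Bisect:
  x_lo=-2.5970 |R|=1.7753  x_hi=-0.3221 |R|=0.7298
  mid=-1.45957 |R|=0.60560 →hi
  mid=-2.02830 |R|=1.02871 →lo
  mid=-1.74394 |R|=0.77672 →hi
  mid=-1.88612 |R|=0.89260 →hi
  mid=-1.95721 |R|=0.95813 →hi
  mid=-1.99276 |R|=0.99279 →hi
  mid=-2.01053 |R|=1.01059 →lo
  ...
  [-2.00012,-1.99998] ⇒ x*=-2.0000
Stable set (-2.0000, 0).

z* = -2.0000.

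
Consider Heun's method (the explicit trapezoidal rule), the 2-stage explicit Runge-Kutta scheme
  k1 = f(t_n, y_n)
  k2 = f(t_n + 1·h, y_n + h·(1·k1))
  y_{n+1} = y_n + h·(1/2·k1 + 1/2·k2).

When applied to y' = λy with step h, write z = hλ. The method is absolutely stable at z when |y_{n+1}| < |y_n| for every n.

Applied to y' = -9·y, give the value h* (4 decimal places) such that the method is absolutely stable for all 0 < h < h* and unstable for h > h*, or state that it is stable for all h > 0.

Test eqn y'=λy, z=hλ:
  order 2, 2-stage ⇒ R(z)=1+z+z^2/2
  (e.g. R(-1.75)=0.78125, |R|=0.78125)

Solve |R(x)|<1 on ℝ⁻.
x=-1.75: |R|=0.7812
|R(-2.07)|=1.0724 |R(-1.64)|=0.7048 |R(-0.73)|=0.5364
Bisect:
  x_lo=-2.7620 |R|=2.0523  x_hi=-0.1586 |R|=0.8540
  mid=-1.46031 |R|=0.60594 →hi
  mid=-2.11115 |R|=1.11733 →lo
  mid=-1.78573 |R|=0.80869 →hi
  mid=-1.94844 |R|=0.94977 →hi
  mid=-2.02980 |R|=1.03024 →lo
  mid=-1.98912 |R|=0.98918 →hi
  mid=-2.00946 |R|=1.00950 →lo
  mid=-1.99929 |R|=0.99929 →hi
  mid=-2.00437 |R|=1.00438 →lo
  ...
  [-2.00008,-1.99992] ⇒ x*=-2.0000
So |R|<1 on (-2.0000, 0).

(-2.0000,0); λ=-9 ⇒ h* = 0.2222.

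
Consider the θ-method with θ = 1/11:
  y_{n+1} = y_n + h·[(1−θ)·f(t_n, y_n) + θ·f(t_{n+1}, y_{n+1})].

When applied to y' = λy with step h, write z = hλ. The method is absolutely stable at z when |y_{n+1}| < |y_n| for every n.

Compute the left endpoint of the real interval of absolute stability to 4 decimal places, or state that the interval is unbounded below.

left endpoint -2.4444.

Test eqn y'=λy, z=hλ:
  y_{n+1} = y_n + z·[10/11·y_n + 1/11·y_{n+1}] ⇒ (1 − 1/11z)y_{n+1} = (1 + 10/11z)y_n
  R(z) = (1 + 10/11z)/(1 − 1/11z).

Boundary: |R(x)|=1, x<0.
x=-1.37: |R|=0.2183
R=−1: 1+10/11x = −1+1/11x ⇒ -9/11x=2 ⇒ x=2/(-9/11)=-2.4444
Confirm numerically:
  x=-2.268: |R|=0.88031 <1
  x=-1.499: |R|=0.31923 <1
  x=-1.227: |R|=0.10387 <1
  x=-2.670: |R|=1.14850 >1
  x=-2.622: |R|=1.11731 >1
  x=-2.493: |R|=1.03239 >1
Stable set (-2.4444, 0).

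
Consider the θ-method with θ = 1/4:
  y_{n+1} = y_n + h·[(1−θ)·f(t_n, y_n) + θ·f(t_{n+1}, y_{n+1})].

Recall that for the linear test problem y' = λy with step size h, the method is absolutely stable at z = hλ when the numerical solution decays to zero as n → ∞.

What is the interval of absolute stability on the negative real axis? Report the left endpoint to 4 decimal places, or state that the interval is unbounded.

With y'=λy (z=hλ):
  y_{n+1} = y_n + z·[3/4·y_n + 1/4·y_{n+1}] ⇒ (1 − 1/4z)y_{n+1} = (1 + 3/4z)y_n
  Hence R(z) = (1 + 3/4z)/(1 − 1/4z).

Need |R(x)|<1, x<0.
x=-1.44: |R|=0.0588
R=−1: 1+3/4x = −1+1/4x ⇒ -1/2x=2 ⇒ x=2/(-1/2)=-4.0000
Confirm numerically:
  x=-3.048: |R|=0.72985 <1
  x=-2.685: |R|=0.60658 <1
  x=-2.220: |R|=0.42765 <1
  x=-4.522: |R|=1.12251 >1
  x=-4.520: |R|=1.12207 >1
  x=-4.167: |R|=1.04090 >1
Interval (-4.0000, 0).

(-4.0000, 0).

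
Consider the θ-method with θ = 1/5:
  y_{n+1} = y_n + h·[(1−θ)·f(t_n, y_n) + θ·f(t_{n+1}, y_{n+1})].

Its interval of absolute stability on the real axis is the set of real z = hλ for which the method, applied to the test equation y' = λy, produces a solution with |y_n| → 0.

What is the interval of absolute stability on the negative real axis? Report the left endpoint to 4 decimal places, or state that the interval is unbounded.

z∈(-3.3333,0).

On y'=λy, z=hλ:
  y_{n+1} = y_n + z·[4/5·y_n + 1/5·y_{n+1}] ⇒ (1 − 1/5z)y_{n+1} = (1 + 4/5z)y_n
  Hence R(z) = (1 + 4/5z)/(1 − 1/5z).

Boundary: |R(x)|=1, x<0.
x=-1.11: |R|=0.0917
R=−1: 1+4/5x = −1+1/5x ⇒ -3/5x=2 ⇒ x=2/(-3/5)=-3.3333
Confirm numerically:
  x=-3.155: |R|=0.93440 <1
  x=-2.230: |R|=0.54219 <1
  x=-2.111: |R|=0.48432 <1
  x=-3.479: |R|=1.05154 >1
  x=-3.396: |R|=1.02239 >1
So |R|<1 on (-3.3333, 0).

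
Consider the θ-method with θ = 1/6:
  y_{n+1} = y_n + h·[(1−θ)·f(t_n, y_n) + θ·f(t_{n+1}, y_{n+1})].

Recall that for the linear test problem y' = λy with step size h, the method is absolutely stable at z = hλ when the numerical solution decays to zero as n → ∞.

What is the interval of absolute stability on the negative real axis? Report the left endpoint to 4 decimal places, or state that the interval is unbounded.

z∈(-3.0000,0).

Test eqn y'=λy, z=hλ:
  y_{n+1} = y_n + z·[5/6·y_n + 1/6·y_{n+1}] ⇒ (1 − 1/6z)y_{n+1} = (1 + 5/6z)y_n
  R(z) = (1 + 5/6z)/(1 − 1/6z).

Need |R(x)|<1, x<0.
x=-1.05: |R|=0.1064
R=−1: 1+5/6x = −1+1/6x ⇒ -2/3x=2 ⇒ x=2/(-2/3)=-3.0000
Confirm numerically:
  x=-2.923: |R|=0.96548 <1
  x=-1.726: |R|=0.34041 <1
  x=-1.342: |R|=0.09670 <1
  x=-3.472: |R|=1.19932 >1
  x=-3.332: |R|=1.14231 >1
  x=-3.099: |R|=1.04352 >1
Stable set (-3.0000, 0).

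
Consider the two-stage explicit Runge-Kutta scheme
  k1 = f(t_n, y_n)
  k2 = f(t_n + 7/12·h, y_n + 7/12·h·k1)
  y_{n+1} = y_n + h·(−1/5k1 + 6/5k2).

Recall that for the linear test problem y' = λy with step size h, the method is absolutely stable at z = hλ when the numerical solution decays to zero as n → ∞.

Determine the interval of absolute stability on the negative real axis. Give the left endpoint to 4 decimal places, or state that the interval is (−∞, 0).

z∈(-1.4286,0).

Set f=λy, z=hλ:
  k1=λy_n ⇒ h·k1=z·y_n;  k2=λ(1+7/12z)y_n ⇒ h·k2=z(1+7/12z)y_n
  y_{n+1}/y_n = 1 − 1/5z + 6/5z(1+7/12z) = 1 + z + 7/10z²
  Hence R(z) = 1 + z + 7/10z².

Need |R(x)|<1, x<0.
x=-0.35: |R|=0.7358
R=1: x+7/10x²=0 ⇒ x=−10/7=-1.4286; min R=1−1/(4·7/10)=0.6429>−1
Confirm numerically:
  x=-0.997: |R|=0.69881 <1
  x=-0.748: |R|=0.64365 <1
  x=-0.604: |R|=0.65137 <1
  x=-2.013: |R|=1.82352 >1
  x=-1.502: |R|=1.07720 >1
So |R|<1 on (-1.4286, 0).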